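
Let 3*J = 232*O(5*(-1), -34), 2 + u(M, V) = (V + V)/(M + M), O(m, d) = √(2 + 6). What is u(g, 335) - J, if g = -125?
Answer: -117/25 - 464*√2/3 ≈ -223.41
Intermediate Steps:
O(m, d) = 2*√2 (O(m, d) = √8 = 2*√2)
u(M, V) = -2 + V/M (u(M, V) = -2 + (V + V)/(M + M) = -2 + (2*V)/((2*M)) = -2 + (2*V)*(1/(2*M)) = -2 + V/M)
J = 464*√2/3 (J = (232*(2*√2))/3 = (464*√2)/3 = 464*√2/3 ≈ 218.73)
u(g, 335) - J = (-2 + 335/(-125)) - 464*√2/3 = (-2 + 335*(-1/125)) - 464*√2/3 = (-2 - 67/25) - 464*√2/3 = -117/25 - 464*√2/3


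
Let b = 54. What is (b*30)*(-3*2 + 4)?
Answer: -3240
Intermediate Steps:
(b*30)*(-3*2 + 4) = (54*30)*(-3*2 + 4) = 1620*(-6 + 4) = 1620*(-2) = -3240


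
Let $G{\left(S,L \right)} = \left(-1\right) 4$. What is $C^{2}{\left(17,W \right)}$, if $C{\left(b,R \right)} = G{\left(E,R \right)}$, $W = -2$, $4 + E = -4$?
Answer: $16$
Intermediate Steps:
$E = -8$ ($E = -4 - 4 = -8$)
$G{\left(S,L \right)} = -4$
$C{\left(b,R \right)} = -4$
$C^{2}{\left(17,W \right)} = \left(-4\right)^{2} = 16$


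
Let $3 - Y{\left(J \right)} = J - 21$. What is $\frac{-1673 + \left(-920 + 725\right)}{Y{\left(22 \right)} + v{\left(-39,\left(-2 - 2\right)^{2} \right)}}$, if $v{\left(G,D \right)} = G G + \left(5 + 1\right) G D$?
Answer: $\frac{1868}{2221} \approx 0.84106$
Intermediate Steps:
$v{\left(G,D \right)} = G^{2} + 6 D G$ ($v{\left(G,D \right)} = G^{2} + 6 G D = G^{2} + 6 D G$)
$Y{\left(J \right)} = 24 - J$ ($Y{\left(J \right)} = 3 - \left(J - 21\right) = 3 - \left(-21 + J\right) = 24 - J$)
$\frac{-1673 + \left(-920 + 725\right)}{Y{\left(22 \right)} + v{\left(-39,\left(-2 - 2\right)^{2} \right)}} = \frac{-1673 + \left(-920 + 725\right)}{\left(24 - 22\right) - 39 \left(-39 + 6 \left(-2 - 2\right)^{2}\right)} = \frac{-1673 - 195}{\left(24 - 22\right) - 39 \left(-39 + 6 \left(-4\right)^{2}\right)} = - \frac{1868}{2 - 39 \left(-39 + 6 \cdot 16\right)} = - \frac{1868}{2 - 39 \left(-39 + 96\right)} = - \frac{1868}{2 - 2223} = - \frac{1868}{-2221} = \left(-1868\right) \left(- \frac{1}{2221}\right) = \frac{1868}{2221}$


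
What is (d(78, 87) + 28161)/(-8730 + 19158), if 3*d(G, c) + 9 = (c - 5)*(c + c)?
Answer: 16457/5214 ≈ 3.1563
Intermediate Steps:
d(G, c) = -3 + 2*c*(-5 + c)/3 (d(G, c) = -3 + ((c - 5)*(c + c))/3 = -3 + ((-5 + c)*(2*c))/3 = -3 + (2*c*(-5 + c))/3 = -3 + 2*c*(-5 + c)/3)
(d(78, 87) + 28161)/(-8730 + 19158) = ((-3 - 10/3*87 + (⅔)*87²) + 28161)/(-8730 + 19158) = ((-3 - 290 + (⅔)*7569) + 28161)/10428 = ((-3 - 290 + 5046) + 28161)*(1/10428) = (4753 + 28161)*(1/10428) = 32914*(1/10428) = 16457/5214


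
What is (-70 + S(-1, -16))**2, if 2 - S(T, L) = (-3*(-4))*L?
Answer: 15376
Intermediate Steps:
S(T, L) = 2 - 12*L (S(T, L) = 2 - (-3*(-4))*L = 2 - 12*L)
(-70 + S(-1, -16))**2 = (-70 + (2 - 12*(-16)))**2 = (-70 + (2 + 192))**2 = (-70 + 194)**2 = 124**2 = 15376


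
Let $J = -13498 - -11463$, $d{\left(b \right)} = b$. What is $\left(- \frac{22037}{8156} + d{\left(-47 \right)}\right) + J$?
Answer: $- \frac{17002829}{8156} \approx -2084.7$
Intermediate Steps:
$J = -2035$ ($J = -13498 + 11463 = -2035$)
$\left(- \frac{22037}{8156} + d{\left(-47 \right)}\right) + J = \left(- \frac{22037}{8156} - 47\right) - 2035 = - \frac{405369}{8156} - 2035 = - \frac{17002829}{8156}$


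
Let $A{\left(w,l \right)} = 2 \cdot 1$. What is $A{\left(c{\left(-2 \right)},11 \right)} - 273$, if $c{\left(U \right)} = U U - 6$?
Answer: $-271$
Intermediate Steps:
$c{\left(U \right)} = -6 + U^{2}$ ($c{\left(U \right)} = U^{2} - 6 = -6 + U^{2}$)
$A{\left(w,l \right)} = 2$
$A{\left(c{\left(-2 \right)},11 \right)} - 273 = 2 - 273 = -271$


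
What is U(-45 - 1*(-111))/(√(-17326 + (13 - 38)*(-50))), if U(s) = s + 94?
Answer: -80*I*√4019/4019 ≈ -1.2619*I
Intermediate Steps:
U(s) = 94 + s
U(-45 - 1*(-111))/(√(-17326 + (13 - 38)*(-50))) = (94 + (-45 - 1*(-111)))/(√(-17326 + (13 - 38)*(-50))) = (94 + (-45 + 111))/(√(-17326 - 25*(-50))) = (94 + 66)/(√(-17326 + 1250)) = 160/(√(-16076)) = 160/((2*I*√4019)) = 160*(-I*√4019/8038) = -80*I*√4019/4019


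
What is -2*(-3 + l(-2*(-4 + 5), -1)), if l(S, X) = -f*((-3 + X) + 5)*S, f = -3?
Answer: 18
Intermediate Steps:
l(S, X) = -S*(-6 - 3*X) (l(S, X) = -(-3*((-3 + X) + 5))*S = -(-3*(2 + X))*S = -(-6 - 3*X)*S = -S*(-6 - 3*X))
-2*(-3 + l(-2*(-4 + 5), -1)) = -2*(-3 + 3*(-2*(-4 + 5))*(2 - 1)) = -2*(-3 + 3*(-2*1)*1) = -2*(-3 + 3*(-2)*1) = -2*(-3 - 6) = -2*(-9) = 18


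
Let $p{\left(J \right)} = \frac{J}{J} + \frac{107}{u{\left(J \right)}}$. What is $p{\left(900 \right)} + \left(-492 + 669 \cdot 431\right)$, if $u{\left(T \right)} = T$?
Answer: $\frac{259063307}{900} \approx 2.8785 \cdot 10^{5}$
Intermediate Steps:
$p{\left(J \right)} = 1 + \frac{107}{J}$ ($p{\left(J \right)} = \frac{J}{J} + \frac{107}{J} = 1 + \frac{107}{J}$)
$p{\left(900 \right)} + \left(-492 + 669 \cdot 431\right) = \frac{107 + 900}{900} + \left(-492 + 669 \cdot 431\right) = \frac{1}{900} \cdot 1007 + \left(-492 + 288339\right) = \frac{1007}{900} + 287847 = \frac{259063307}{900}$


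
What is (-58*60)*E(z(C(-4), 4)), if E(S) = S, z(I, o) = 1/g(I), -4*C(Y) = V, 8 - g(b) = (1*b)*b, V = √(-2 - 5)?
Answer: -3712/9 ≈ -412.44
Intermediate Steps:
V = I*√7 (V = √(-7) = I*√7 ≈ 2.6458*I)
g(b) = 8 - b² (g(b) = 8 - 1*b*b = 8 - b*b = 8 - b²)
C(Y) = -I*√7/4
z(I, o) = 1/(8 - I²)
(-58*60)*E(z(C(-4), 4)) = (-58*60)*(-1/(-8 + (-I*√7/4)²)) = -(-3480)/(-8 - 7/16) = -(-3480)/(-135/16) = -(-3480)*(-16)/135 = -3480*16/135 = -3712/9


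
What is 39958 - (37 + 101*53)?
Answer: 34568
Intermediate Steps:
39958 - (37 + 101*53) = 39958 - (37 + 5353) = 39958 - 1*5390 = 39958 - 5390 = 34568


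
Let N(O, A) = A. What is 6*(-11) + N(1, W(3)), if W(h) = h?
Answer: -63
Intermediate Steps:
6*(-11) + N(1, W(3)) = 6*(-11) + 3 = -66 + 3 = -63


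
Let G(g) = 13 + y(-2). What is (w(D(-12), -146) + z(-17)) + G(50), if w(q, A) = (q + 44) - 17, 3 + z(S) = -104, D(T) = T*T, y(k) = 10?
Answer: 87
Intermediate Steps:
D(T) = T**2
G(g) = 23 (G(g) = 13 + 10 = 23)
z(S) = -107 (z(S) = -3 - 104 = -107)
w(q, A) = 27 + q (w(q, A) = (44 + q) - 17 = 27 + q)
(w(D(-12), -146) + z(-17)) + G(50) = ((27 + (-12)**2) - 107) + 23 = ((27 + 144) - 107) + 23 = (171 - 107) + 23 = 64 + 23 = 87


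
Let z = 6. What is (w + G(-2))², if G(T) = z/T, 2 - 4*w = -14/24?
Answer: 12769/2304 ≈ 5.5421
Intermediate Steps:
w = 31/48 (w = ½ - (-7)/(2*24) = ½ - ¼*(-7/12) = ½ + 7/48 = 31/48 ≈ 0.64583)
G(T) = 6/T
(w + G(-2))² = (31/48 + 6/(-2))² = (31/48 + 6*(-½))² = (31/48 - 3)² = (-113/48)² = 12769/2304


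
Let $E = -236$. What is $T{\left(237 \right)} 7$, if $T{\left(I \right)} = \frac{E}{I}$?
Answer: $- \frac{1652}{237} \approx -6.9705$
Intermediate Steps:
$T{\left(I \right)} = - \frac{236}{I}$
$T{\left(237 \right)} 7 = - \frac{236}{237} \cdot 7 = \left(-236\right) \frac{1}{237} \cdot 7 = \left(- \frac{236}{237}\right) 7 = - \frac{1652}{237}$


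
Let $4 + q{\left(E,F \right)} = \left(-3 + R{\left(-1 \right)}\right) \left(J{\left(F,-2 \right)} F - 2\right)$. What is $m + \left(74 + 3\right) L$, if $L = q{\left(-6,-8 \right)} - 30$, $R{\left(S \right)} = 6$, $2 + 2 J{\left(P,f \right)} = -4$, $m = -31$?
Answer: $2433$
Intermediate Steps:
$J{\left(P,f \right)} = -3$ ($J{\left(P,f \right)} = -1 + \frac{1}{2} \left(-4\right) = -1 - 2 = -3$)
$q{\left(E,F \right)} = -10 - 9 F$ ($q{\left(E,F \right)} = -4 + \left(-3 + 6\right) \left(- 3 F - 2\right) = -4 + 3 \left(-2 - 3 F\right) = -4 - \left(6 + 9 F\right) = -10 - 9 F$)
$L = 32$ ($L = \left(-10 - -72\right) - 30 = \left(-10 + 72\right) - 30 = 62 - 30 = 32$)
$m + \left(74 + 3\right) L = -31 + \left(74 + 3\right) 32 = -31 + 77 \cdot 32 = -31 + 2464 = 2433$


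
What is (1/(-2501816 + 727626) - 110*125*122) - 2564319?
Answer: -7525792851611/1774190 ≈ -4.2418e+6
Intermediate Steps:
(1/(-2501816 + 727626) - 110*125*122) - 2564319 = (1/(-1774190) - 13750*122) - 2564319 = (-1/1774190 - 1677500) - 2564319 = -2976203725001/1774190 - 2564319 = -7525792851611/1774190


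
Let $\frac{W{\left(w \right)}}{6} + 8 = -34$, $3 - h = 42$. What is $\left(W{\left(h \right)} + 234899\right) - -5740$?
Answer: $240387$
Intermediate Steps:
$h = -39$ ($h = 3 - 42 = -39$)
$W{\left(w \right)} = -252$ ($W{\left(w \right)} = -48 + 6 \left(-34\right) = -48 - 204 = -252$)
$\left(W{\left(h \right)} + 234899\right) - -5740 = \left(-252 + 234899\right) - -5740 = 234647 + \left(5940 - 200\right) = 234647 + 5740 = 240387$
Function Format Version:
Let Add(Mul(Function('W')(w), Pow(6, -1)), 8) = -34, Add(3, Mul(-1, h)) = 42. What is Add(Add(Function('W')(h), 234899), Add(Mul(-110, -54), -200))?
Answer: 240387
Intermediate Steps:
h = -39 (h = Add(3, Mul(-1, 42)) = Add(3, -42) = -39)
Function('W')(w) = -252 (Function('W')(w) = Add(-48, Mul(6, -34)) = Add(-48, -204) = -252)
Add(Add(Function('W')(h), 234899), Add(Mul(-110, -54), -200)) = Add(Add(-252, 234899), Add(Mul(-110, -54), -200)) = Add(234647, Add(5940, -200)) = Add(234647, 5740) = 240387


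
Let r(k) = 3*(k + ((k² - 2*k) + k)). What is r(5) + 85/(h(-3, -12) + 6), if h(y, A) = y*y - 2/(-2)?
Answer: 1285/16 ≈ 80.313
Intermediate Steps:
r(k) = 3*k² (r(k) = 3*(k + (k² - k)) = 3*k²)
h(y, A) = 1 + y² (h(y, A) = y² - 2*(-½) = y² + 1 = 1 + y²)
r(5) + 85/(h(-3, -12) + 6) = 3*5² + 85/((1 + (-3)²) + 6) = 3*25 + 85/((1 + 9) + 6) = 75 + 85/(10 + 6) = 75 + 85/16 = 1285/16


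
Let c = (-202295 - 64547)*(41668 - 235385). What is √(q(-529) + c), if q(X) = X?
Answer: √51691831185 ≈ 2.2736e+5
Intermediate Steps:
c = 51691831714 (c = -266842*(-193717) = 51691831714)
√(q(-529) + c) = √(-529 + 51691831714) = √51691831185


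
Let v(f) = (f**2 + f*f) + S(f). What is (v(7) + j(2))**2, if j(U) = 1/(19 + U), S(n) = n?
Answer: 4866436/441 ≈ 11035.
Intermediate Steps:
v(f) = f + 2*f**2 (v(f) = (f**2 + f*f) + f = (f**2 + f**2) + f = 2*f**2 + f = f + 2*f**2)
(v(7) + j(2))**2 = (7*(1 + 2*7) + 1/(19 + 2))**2 = (7*(1 + 14) + 1/21)**2 = (7*15 + 1/21)**2 = (105 + 1/21)**2 = (2206/21)**2 = 4866436/441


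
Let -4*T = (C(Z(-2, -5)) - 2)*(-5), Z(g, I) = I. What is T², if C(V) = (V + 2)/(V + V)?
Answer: 289/64 ≈ 4.5156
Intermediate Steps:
C(V) = (2 + V)/(2*V) (C(V) = (2 + V)/((2*V)) = (2 + V)*(1/(2*V)) = (2 + V)/(2*V))
T = -17/8 (T = -((½)*(2 - 5)/(-5) - 2)*(-5)/4 = -((½)*(-⅕)*(-3) - 2)*(-5)/4 = -(3/10 - 2)*(-5)/4 = -(-17)*(-5)/40 = -¼*17/2 = -17/8 ≈ -2.1250)
T² = (-17/8)² = 289/64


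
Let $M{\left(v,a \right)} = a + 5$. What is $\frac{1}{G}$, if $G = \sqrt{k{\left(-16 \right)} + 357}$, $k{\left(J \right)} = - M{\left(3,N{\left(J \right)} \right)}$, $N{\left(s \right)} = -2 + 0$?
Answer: $\frac{\sqrt{354}}{354} \approx 0.053149$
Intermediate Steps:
$N{\left(s \right)} = -2$
$M{\left(v,a \right)} = 5 + a$
$k{\left(J \right)} = -3$ ($k{\left(J \right)} = - (5 - 2) = \left(-1\right) 3 = -3$)
$G = \sqrt{354}$ ($G = \sqrt{-3 + 357} = \sqrt{354} \approx 18.815$)
$\frac{1}{G} = \frac{1}{\sqrt{354}} = \frac{\sqrt{354}}{354}$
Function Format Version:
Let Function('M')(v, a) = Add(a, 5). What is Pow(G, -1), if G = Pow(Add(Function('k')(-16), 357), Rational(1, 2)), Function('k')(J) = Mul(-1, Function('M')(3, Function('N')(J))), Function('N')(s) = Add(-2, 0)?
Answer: Mul(Rational(1, 354), Pow(354, Rational(1, 2))) ≈ 0.053149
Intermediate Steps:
Function('N')(s) = -2
Function('M')(v, a) = Add(5, a)
Function('k')(J) = -3 (Function('k')(J) = Mul(-1, Add(5, -2)) = Mul(-1, 3) = -3)
G = Pow(354, Rational(1, 2)) (G = Pow(Add(-3, 357), Rational(1, 2)) = Pow(354, Rational(1, 2)) ≈ 18.815)
Pow(G, -1) = Pow(Pow(354, Rational(1, 2)), -1) = Mul(Rational(1, 354), Pow(354, Rational(1, 2)))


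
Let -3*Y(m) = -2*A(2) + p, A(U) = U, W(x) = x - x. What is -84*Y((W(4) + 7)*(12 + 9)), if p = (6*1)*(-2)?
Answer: -448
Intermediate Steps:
W(x) = 0
p = -12 (p = 6*(-2) = -12)
Y(m) = 16/3 (Y(m) = -(-2*2 - 12)/3 = -(-4 - 12)/3 = -⅓*(-16) = 16/3)
-84*Y((W(4) + 7)*(12 + 9)) = -84*16/3 = -448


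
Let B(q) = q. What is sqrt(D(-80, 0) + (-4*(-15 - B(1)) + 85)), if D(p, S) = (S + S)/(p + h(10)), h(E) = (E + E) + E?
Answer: sqrt(149) ≈ 12.207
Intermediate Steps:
h(E) = 3*E (h(E) = 2*E + E = 3*E)
D(p, S) = 2*S/(30 + p) (D(p, S) = (S + S)/(p + 3*10) = (2*S)/(p + 30) = (2*S)/(30 + p) = 2*S/(30 + p))
sqrt(D(-80, 0) + (-4*(-15 - B(1)) + 85)) = sqrt(2*0/(30 - 80) + (-4*(-15 - 1*1) + 85)) = sqrt(2*0/(-50) + (-4*(-15 - 1) + 85)) = sqrt(2*0*(-1/50) + (-4*(-16) + 85)) = sqrt(0 + (64 + 85)) = sqrt(0 + 149) = sqrt(149)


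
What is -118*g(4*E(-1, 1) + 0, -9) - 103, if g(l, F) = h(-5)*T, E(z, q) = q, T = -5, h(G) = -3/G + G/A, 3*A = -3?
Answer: 3201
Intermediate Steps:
A = -1 (A = (⅓)*(-3) = -1)
h(G) = -G - 3/G (h(G) = -3/G + G/(-1) = -3/G + G*(-1) = -3/G - G = -G - 3/G)
g(l, F) = -28 (g(l, F) = (-1*(-5) - 3/(-5))*(-5) = (5 - 3*(-⅕))*(-5) = (5 + ⅗)*(-5) = (28/5)*(-5) = -28)
-118*g(4*E(-1, 1) + 0, -9) - 103 = -118*(-28) - 103 = 3304 - 103 = 3201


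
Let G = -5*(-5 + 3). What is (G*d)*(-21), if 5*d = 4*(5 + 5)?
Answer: -1680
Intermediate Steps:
G = 10 (G = -5*(-2) = 10)
d = 8 (d = (4*(5 + 5))/5 = (4*10)/5 = (⅕)*40 = 8)
(G*d)*(-21) = (10*8)*(-21) = 80*(-21) = -1680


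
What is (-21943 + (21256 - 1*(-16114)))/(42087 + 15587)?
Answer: 15427/57674 ≈ 0.26749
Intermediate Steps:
(-21943 + (21256 - 1*(-16114)))/(42087 + 15587) = (-21943 + (21256 + 16114))/57674 = (-21943 + 37370)*(1/57674) = 15427*(1/57674) = 15427/57674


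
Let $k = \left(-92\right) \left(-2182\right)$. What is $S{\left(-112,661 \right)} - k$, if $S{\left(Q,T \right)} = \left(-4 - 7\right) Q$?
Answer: $-199512$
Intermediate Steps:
$S{\left(Q,T \right)} = - 11 Q$
$k = 200744$
$S{\left(-112,661 \right)} - k = \left(-11\right) \left(-112\right) - 200744 = 1232 - 200744 = -199512$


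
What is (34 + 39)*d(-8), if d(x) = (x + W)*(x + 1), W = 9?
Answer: -511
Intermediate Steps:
d(x) = (1 + x)*(9 + x) (d(x) = (x + 9)*(x + 1) = (9 + x)*(1 + x) = (1 + x)*(9 + x))
(34 + 39)*d(-8) = (34 + 39)*(9 + (-8)**2 + 10*(-8)) = 73*(9 + 64 - 80) = 73*(-7) = -511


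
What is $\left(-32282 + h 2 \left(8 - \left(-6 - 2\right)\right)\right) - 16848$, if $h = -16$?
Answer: $-49642$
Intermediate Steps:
$\left(-32282 + h 2 \left(8 - \left(-6 - 2\right)\right)\right) - 16848 = \left(-32282 + \left(-16\right) 2 \left(8 - \left(-6 - 2\right)\right)\right) - 16848 = \left(-32282 - 32 \left(8 - \left(-6 - 2\right)\right)\right) - 16848 = \left(-32282 - 32 \left(8 - -8\right)\right) - 16848 = \left(-32282 - 32 \left(8 + 8\right)\right) - 16848 = \left(-32282 - 512\right) - 16848 = -32794 - 16848 = -49642$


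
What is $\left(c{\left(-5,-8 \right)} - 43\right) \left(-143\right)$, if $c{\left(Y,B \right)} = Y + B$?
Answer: $8008$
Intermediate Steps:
$c{\left(Y,B \right)} = B + Y$
$\left(c{\left(-5,-8 \right)} - 43\right) \left(-143\right) = \left(\left(-8 - 5\right) - 43\right) \left(-143\right) = \left(-13 - 43\right) \left(-143\right) = \left(-56\right) \left(-143\right) = 8008$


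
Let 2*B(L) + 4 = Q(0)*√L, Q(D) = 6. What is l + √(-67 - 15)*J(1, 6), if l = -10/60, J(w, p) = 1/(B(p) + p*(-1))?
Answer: -⅙ - 4*I*√82/5 - 3*I*√123/5 ≈ -0.16667 - 13.899*I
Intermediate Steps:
B(L) = -2 + 3*√L (B(L) = -2 + (6*√L)/2 = -2 + 3*√L)
J(w, p) = 1/(-2 - p + 3*√p) (J(w, p) = 1/((-2 + 3*√p) + p*(-1)) = 1/((-2 + 3*√p) - p) = 1/(-2 - p + 3*√p))
l = -⅙ (l = -10*1/60 = -⅙ ≈ -0.16667)
l + √(-67 - 15)*J(1, 6) = -⅙ + √(-67 - 15)*(-1/(2 + 6 - 3*√6)) = -⅙ + √(-82)*(-1/(8 - 3*√6)) = -⅙ + (I*√82)*(-1/(8 - 3*√6)) = -⅙ - I*√82/(8 - 3*√6)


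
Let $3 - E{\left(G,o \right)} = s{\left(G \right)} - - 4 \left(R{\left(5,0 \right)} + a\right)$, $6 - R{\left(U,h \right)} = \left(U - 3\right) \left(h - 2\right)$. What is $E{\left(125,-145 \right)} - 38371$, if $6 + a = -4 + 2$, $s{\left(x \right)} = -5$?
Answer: $-38371$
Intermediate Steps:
$R{\left(U,h \right)} = 6 - \left(-3 + U\right) \left(-2 + h\right)$ ($R{\left(U,h \right)} = 6 - \left(U - 3\right) \left(h - 2\right) = 6 - \left(-3 + U\right) \left(-2 + h\right)$)
$a = -8$ ($a = -6 + \left(-4 + 2\right) = -6 - 2 = -8$)
$E{\left(G,o \right)} = 0$ ($E{\left(G,o \right)} = 3 - \left(-5 - - 4 \left(\left(2 \cdot 5 + 3 \cdot 0 - 5 \cdot 0\right) - 8\right)\right) = 3 - \left(-5 - - 4 \left(\left(10 + 0 + 0\right) - 8\right)\right) = 3 - \left(-5 - - 4 \left(10 - 8\right)\right) = 3 - \left(-5 - \left(-4\right) 2\right) = 3 - \left(-5 - -8\right) = 3 - \left(-5 + 8\right) = 3 - 3 = 0$)
$E{\left(125,-145 \right)} - 38371 = 0 - 38371 = -38371$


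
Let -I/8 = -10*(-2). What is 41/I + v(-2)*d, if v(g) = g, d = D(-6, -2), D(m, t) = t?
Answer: 599/160 ≈ 3.7438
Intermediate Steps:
I = -160 (I = -(-80)*(-2) = -8*20 = -160)
d = -2
41/I + v(-2)*d = 41/(-160) - 2*(-2) = 41*(-1/160) + 4 = -41/160 + 4 = 599/160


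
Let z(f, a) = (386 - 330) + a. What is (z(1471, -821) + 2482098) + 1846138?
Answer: 4327471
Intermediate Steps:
z(f, a) = 56 + a
(z(1471, -821) + 2482098) + 1846138 = ((56 - 821) + 2482098) + 1846138 = (-765 + 2482098) + 1846138 = 2481333 + 1846138 = 4327471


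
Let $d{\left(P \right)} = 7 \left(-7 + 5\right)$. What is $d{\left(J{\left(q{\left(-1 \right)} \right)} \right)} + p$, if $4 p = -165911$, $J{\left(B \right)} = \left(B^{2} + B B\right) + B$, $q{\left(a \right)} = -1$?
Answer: $- \frac{165967}{4} \approx -41492.0$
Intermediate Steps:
$J{\left(B \right)} = B + 2 B^{2}$ ($J{\left(B \right)} = \left(B^{2} + B^{2}\right) + B = 2 B^{2} + B = B + 2 B^{2}$)
$d{\left(P \right)} = -14$ ($d{\left(P \right)} = 7 \left(-2\right) = -14$)
$p = - \frac{165911}{4}$ ($p = \frac{1}{4} \left(-165911\right) = - \frac{165911}{4} \approx -41478.0$)
$d{\left(J{\left(q{\left(-1 \right)} \right)} \right)} + p = -14 - \frac{165911}{4} = - \frac{165967}{4}$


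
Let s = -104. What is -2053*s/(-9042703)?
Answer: -213512/9042703 ≈ -0.023612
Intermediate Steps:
-2053*s/(-9042703) = -2053*(-104)/(-9042703) = 213512*(-1/9042703) = -213512/9042703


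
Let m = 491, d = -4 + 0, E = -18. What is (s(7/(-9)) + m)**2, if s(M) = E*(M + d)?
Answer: 332929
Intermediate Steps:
d = -4
s(M) = 72 - 18*M (s(M) = -18*(M - 4) = -18*(-4 + M) = 72 - 18*M)
(s(7/(-9)) + m)**2 = ((72 - 126/(-9)) + 491)**2 = ((72 - 126*(-1)/9) + 491)**2 = ((72 - 18*(-7/9)) + 491)**2 = ((72 + 14) + 491)**2 = (86 + 491)**2 = 577**2 = 332929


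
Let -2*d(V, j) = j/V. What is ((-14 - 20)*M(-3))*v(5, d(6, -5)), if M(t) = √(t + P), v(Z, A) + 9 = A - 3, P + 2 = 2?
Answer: 2363*I*√3/6 ≈ 682.14*I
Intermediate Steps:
d(V, j) = -j/(2*V)
P = 0 (P = -2 + 2 = 0)
v(Z, A) = -12 + A (v(Z, A) = -9 + (A - 3) = -9 + (-3 + A) = -12 + A)
M(t) = √t (M(t) = √(t + 0) = √t)
((-14 - 20)*M(-3))*v(5, d(6, -5)) = ((-14 - 20)*√(-3))*(-12 - ½*(-5)/6) = (-34*I*√3)*(-12 - ½*(-5)*⅙) = (-34*I*√3)*(-12 + 5/12) = -34*I*√3*(-139/12) = 2363*I*√3/6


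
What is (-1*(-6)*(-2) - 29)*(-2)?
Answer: 82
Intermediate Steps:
(-1*(-6)*(-2) - 29)*(-2) = (6*(-2) - 29)*(-2) = (-12 - 29)*(-2) = -41*(-2) = 82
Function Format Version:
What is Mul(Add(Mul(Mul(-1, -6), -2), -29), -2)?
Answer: 82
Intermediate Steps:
Mul(Add(Mul(Mul(-1, -6), -2), -29), -2) = Mul(Add(Mul(6, -2), -29), -2) = Mul(Add(-12, -29), -2) = Mul(-41, -2) = 82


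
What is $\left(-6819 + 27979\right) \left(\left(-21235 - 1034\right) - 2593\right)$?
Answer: $-526079920$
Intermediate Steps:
$\left(-6819 + 27979\right) \left(\left(-21235 - 1034\right) - 2593\right) = 21160 \left(-22269 - 2593\right) = 21160 \left(-24862\right) = -526079920$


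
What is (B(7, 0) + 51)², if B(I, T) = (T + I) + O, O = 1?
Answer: 3481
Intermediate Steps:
B(I, T) = 1 + I + T (B(I, T) = (T + I) + 1 = (I + T) + 1 = 1 + I + T)
(B(7, 0) + 51)² = ((1 + 7 + 0) + 51)² = (8 + 51)² = 59² = 3481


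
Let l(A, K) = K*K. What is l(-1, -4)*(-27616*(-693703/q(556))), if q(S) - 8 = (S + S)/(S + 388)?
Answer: 36168986266624/1083 ≈ 3.3397e+10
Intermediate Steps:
q(S) = 8 + 2*S/(388 + S) (q(S) = 8 + (S + S)/(S + 388) = 8 + (2*S)/(388 + S) = 8 + 2*S/(388 + S))
l(A, K) = K²
l(-1, -4)*(-27616*(-693703/q(556))) = (-4)²*(-27616*(-693703*(388 + 556)/(2*(1552 + 5*556)))) = 16*(-27616*(-327427816/(1552 + 2780))) = 16*(-27616/((2*(1/944)*4332)*(-1/693703))) = 16*(-27616/((1083/118)*(-1/693703))) = 16*(-27616/(-1083/81856954)) = 16*(-27616*(-81856954/1083)) = 16*(2260561641664/1083) = 36168986266624/1083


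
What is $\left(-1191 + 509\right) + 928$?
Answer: $246$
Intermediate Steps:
$\left(-1191 + 509\right) + 928 = -682 + 928 = 246$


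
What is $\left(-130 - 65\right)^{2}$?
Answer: $38025$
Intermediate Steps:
$\left(-130 - 65\right)^{2} = \left(-195\right)^{2} = 38025$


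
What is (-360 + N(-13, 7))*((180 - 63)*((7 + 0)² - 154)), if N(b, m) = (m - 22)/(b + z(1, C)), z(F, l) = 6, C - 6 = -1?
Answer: 4396275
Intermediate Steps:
C = 5 (C = 6 - 1 = 5)
N(b, m) = (-22 + m)/(6 + b) (N(b, m) = (m - 22)/(b + 6) = (-22 + m)/(6 + b))
(-360 + N(-13, 7))*((180 - 63)*((7 + 0)² - 154)) = (-360 + (-22 + 7)/(6 - 13))*((180 - 63)*((7 + 0)² - 154)) = (-360 - 15/(-7))*(117*(7² - 154)) = (-360 - ⅐*(-15))*(117*(49 - 154)) = (-360 + 15/7)*(117*(-105)) = -2505/7*(-12285) = 4396275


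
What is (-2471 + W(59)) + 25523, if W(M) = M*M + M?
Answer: 26592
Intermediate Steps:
W(M) = M + M² (W(M) = M² + M = M + M²)
(-2471 + W(59)) + 25523 = (-2471 + 59*(1 + 59)) + 25523 = (-2471 + 59*60) + 25523 = (-2471 + 3540) + 25523 = 1069 + 25523 = 26592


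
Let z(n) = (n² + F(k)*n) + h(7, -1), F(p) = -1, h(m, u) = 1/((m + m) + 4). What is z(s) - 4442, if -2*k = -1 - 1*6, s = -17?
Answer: -74447/18 ≈ -4135.9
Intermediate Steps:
k = 7/2 (k = -(-1 - 1*6)/2 = -(-1 - 6)/2 = -½*(-7) = 7/2 ≈ 3.5000)
h(m, u) = 1/(4 + 2*m) (h(m, u) = 1/(2*m + 4) = 1/(4 + 2*m))
z(n) = 1/18 + n² - n (z(n) = (n² - n) + 1/(2*(2 + 7)) = (n² - n) + (½)/9 = (n² - n) + (½)*(⅑) = (n² - n) + 1/18 = 1/18 + n² - n)
z(s) - 4442 = (1/18 + (-17)² - 1*(-17)) - 4442 = (1/18 + 289 + 17) - 4442 = 5509/18 - 4442 = -74447/18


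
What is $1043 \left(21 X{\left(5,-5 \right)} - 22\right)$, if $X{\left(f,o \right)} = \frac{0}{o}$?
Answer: $-22946$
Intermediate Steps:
$X{\left(f,o \right)} = 0$
$1043 \left(21 X{\left(5,-5 \right)} - 22\right) = 1043 \left(21 \cdot 0 - 22\right) = 1043 \left(0 - 22\right) = 1043 \left(-22\right) = -22946$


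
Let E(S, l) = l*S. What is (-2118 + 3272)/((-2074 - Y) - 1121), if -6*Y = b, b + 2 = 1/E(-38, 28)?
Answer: -7367136/20399009 ≈ -0.36115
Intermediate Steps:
E(S, l) = S*l
b = -2129/1064 (b = -2 + 1/(-38*28) = -2 + 1/(-1064) = -2 - 1/1064 = -2129/1064 ≈ -2.0009)
Y = 2129/6384 (Y = -⅙*(-2129/1064) = 2129/6384 ≈ 0.33349)
(-2118 + 3272)/((-2074 - Y) - 1121) = (-2118 + 3272)/((-2074 - 1*2129/6384) - 1121) = 1154/((-2074 - 2129/6384) - 1121) = 1154/(-13242545/6384 - 1121) = 1154/(-20399009/6384) = 1154*(-6384/20399009) = -7367136/20399009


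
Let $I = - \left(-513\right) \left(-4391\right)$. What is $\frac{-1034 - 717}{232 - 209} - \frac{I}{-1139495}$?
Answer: $- \frac{2047065154}{26208385} \approx -78.107$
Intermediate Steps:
$I = -2252583$ ($I = \left(-1\right) 2252583 = -2252583$)
$\frac{-1034 - 717}{232 - 209} - \frac{I}{-1139495} = \frac{-1034 - 717}{232 - 209} - - \frac{2252583}{-1139495} = \frac{1}{23} \left(-1751\right) - \left(-2252583\right) \left(- \frac{1}{1139495}\right) = \frac{1}{23} \left(-1751\right) - \frac{2252583}{1139495} = - \frac{1751}{23} - \frac{2252583}{1139495} = - \frac{2047065154}{26208385}$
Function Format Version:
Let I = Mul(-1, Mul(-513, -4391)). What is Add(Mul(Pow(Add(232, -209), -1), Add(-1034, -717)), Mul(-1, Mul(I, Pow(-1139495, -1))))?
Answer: Rational(-2047065154, 26208385) ≈ -78.107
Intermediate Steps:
I = -2252583 (I = Mul(-1, 2252583) = -2252583)
Add(Mul(Pow(Add(232, -209), -1), Add(-1034, -717)), Mul(-1, Mul(I, Pow(-1139495, -1)))) = Add(Mul(Pow(Add(232, -209), -1), Add(-1034, -717)), Mul(-1, Mul(-2252583, Pow(-1139495, -1)))) = Add(Mul(Pow(23, -1), -1751), Mul(-1, Mul(-2252583, Rational(-1, 1139495)))) = Add(Mul(Rational(1, 23), -1751), Mul(-1, Rational(2252583, 1139495))) = Add(Rational(-1751, 23), Rational(-2252583, 1139495)) = Rational(-2047065154, 26208385)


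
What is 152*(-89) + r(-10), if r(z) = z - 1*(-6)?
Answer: -13532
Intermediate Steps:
r(z) = 6 + z (r(z) = z + 6 = 6 + z)
152*(-89) + r(-10) = 152*(-89) + (6 - 10) = -13528 - 4 = -13532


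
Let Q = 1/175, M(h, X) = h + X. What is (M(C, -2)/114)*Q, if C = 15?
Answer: 13/19950 ≈ 0.00065163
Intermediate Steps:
M(h, X) = X + h
Q = 1/175 ≈ 0.0057143
(M(C, -2)/114)*Q = ((-2 + 15)/114)*(1/175) = (13*(1/114))*(1/175) = (13/114)*(1/175) = 13/19950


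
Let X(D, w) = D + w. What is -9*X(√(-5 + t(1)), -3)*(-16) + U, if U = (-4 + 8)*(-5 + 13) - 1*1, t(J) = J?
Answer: -401 + 288*I ≈ -401.0 + 288.0*I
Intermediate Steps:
U = 31 (U = 4*8 - 1 = 32 - 1 = 31)
-9*X(√(-5 + t(1)), -3)*(-16) + U = -9*(√(-5 + 1) - 3)*(-16) + 31 = -9*(√(-4) - 3)*(-16) + 31 = -9*(2*I - 3)*(-16) + 31 = -9*(-3 + 2*I)*(-16) + 31 = -9*(48 - 32*I) + 31 = (-432 + 288*I) + 31 = -401 + 288*I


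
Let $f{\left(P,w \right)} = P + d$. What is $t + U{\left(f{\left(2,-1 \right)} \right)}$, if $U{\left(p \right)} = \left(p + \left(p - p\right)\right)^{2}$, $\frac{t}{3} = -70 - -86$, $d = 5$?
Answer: $97$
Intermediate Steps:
$t = 48$ ($t = 3 \left(-70 - -86\right) = 3 \left(-70 + 86\right) = 3 \cdot 16 = 48$)
$f{\left(P,w \right)} = 5 + P$ ($f{\left(P,w \right)} = P + 5 = 5 + P$)
$U{\left(p \right)} = p^{2}$ ($U{\left(p \right)} = \left(p + 0\right)^{2} = p^{2}$)
$t + U{\left(f{\left(2,-1 \right)} \right)} = 48 + \left(5 + 2\right)^{2} = 48 + 7^{2} = 48 + 49 = 97$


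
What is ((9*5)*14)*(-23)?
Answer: -14490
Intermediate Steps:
((9*5)*14)*(-23) = (45*14)*(-23) = 630*(-23) = -14490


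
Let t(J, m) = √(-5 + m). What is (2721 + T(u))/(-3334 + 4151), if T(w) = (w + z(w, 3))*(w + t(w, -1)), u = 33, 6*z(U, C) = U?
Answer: 7983/1634 + 77*I*√6/1634 ≈ 4.8856 + 0.11543*I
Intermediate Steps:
z(U, C) = U/6
T(w) = 7*w*(w + I*√6)/6 (T(w) = (w + w/6)*(w + √(-5 - 1)) = (7*w/6)*(w + √(-6)) = (7*w/6)*(w + I*√6) = 7*w*(w + I*√6)/6)
(2721 + T(u))/(-3334 + 4151) = (2721 + (7/6)*33*(33 + I*√6))/(-3334 + 4151) = (2721 + (2541/2 + 77*I*√6/2))/817 = (7983/2 + 77*I*√6/2)*(1/817) = 7983/1634 + 77*I*√6/1634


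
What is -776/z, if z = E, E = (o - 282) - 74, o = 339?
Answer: 776/17 ≈ 45.647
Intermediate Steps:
E = -17 (E = (339 - 282) - 74 = 57 - 74 = -17)
z = -17
-776/z = -776/(-17) = -776*(-1/17) = 776/17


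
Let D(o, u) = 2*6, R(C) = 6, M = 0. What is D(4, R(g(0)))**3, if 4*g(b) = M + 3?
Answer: 1728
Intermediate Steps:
g(b) = 3/4 (g(b) = (0 + 3)/4 = (1/4)*3 = 3/4)
D(o, u) = 12
D(4, R(g(0)))**3 = 12**3 = 1728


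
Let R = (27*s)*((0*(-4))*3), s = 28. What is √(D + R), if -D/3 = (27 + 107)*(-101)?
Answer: √40602 ≈ 201.50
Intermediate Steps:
R = 0 (R = (27*28)*((0*(-4))*3) = 756*(0*3) = 756*0 = 0)
D = 40602 (D = -3*(27 + 107)*(-101) = -402*(-101) = -3*(-13534) = 40602)
√(D + R) = √(40602 + 0) = √40602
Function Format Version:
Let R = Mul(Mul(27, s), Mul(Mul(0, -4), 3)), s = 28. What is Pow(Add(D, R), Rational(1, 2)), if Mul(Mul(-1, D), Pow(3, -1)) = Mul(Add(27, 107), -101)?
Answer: Pow(40602, Rational(1, 2)) ≈ 201.50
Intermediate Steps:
R = 0 (R = Mul(Mul(27, 28), Mul(Mul(0, -4), 3)) = Mul(756, Mul(0, 3)) = Mul(756, 0) = 0)
D = 40602 (D = Mul(-3, Mul(Add(27, 107), -101)) = Mul(-3, Mul(134, -101)) = Mul(-3, -13534) = 40602)
Pow(Add(D, R), Rational(1, 2)) = Pow(Add(40602, 0), Rational(1, 2)) = Pow(40602, Rational(1, 2))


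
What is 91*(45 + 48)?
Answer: 8463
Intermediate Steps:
91*(45 + 48) = 91*93 = 8463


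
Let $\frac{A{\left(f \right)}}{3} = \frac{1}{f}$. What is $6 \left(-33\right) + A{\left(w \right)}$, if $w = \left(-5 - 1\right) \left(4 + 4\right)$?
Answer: $- \frac{3169}{16} \approx -198.06$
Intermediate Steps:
$w = -48$ ($w = \left(-6\right) 8 = -48$)
$A{\left(f \right)} = \frac{3}{f}$
$6 \left(-33\right) + A{\left(w \right)} = 6 \left(-33\right) + \frac{3}{-48} = -198 + 3 \left(- \frac{1}{48}\right) = -198 - \frac{1}{16} = - \frac{3169}{16}$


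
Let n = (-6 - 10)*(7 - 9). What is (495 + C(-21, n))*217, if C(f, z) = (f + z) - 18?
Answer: 105896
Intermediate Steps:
n = 32 (n = -16*(-2) = 32)
C(f, z) = -18 + f + z
(495 + C(-21, n))*217 = (495 + (-18 - 21 + 32))*217 = (495 - 7)*217 = 488*217 = 105896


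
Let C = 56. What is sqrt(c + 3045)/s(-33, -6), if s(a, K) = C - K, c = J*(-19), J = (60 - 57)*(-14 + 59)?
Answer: 2*sqrt(30)/31 ≈ 0.35337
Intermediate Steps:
J = 135 (J = 3*45 = 135)
c = -2565 (c = 135*(-19) = -2565)
s(a, K) = 56 - K
sqrt(c + 3045)/s(-33, -6) = sqrt(-2565 + 3045)/(56 - 1*(-6)) = sqrt(480)/(56 + 6) = (4*sqrt(30))/62 = (4*sqrt(30))*(1/62) = 2*sqrt(30)/31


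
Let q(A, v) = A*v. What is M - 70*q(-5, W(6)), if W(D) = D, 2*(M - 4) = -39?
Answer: 4169/2 ≈ 2084.5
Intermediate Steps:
M = -31/2 (M = 4 + (1/2)*(-39) = 4 - 39/2 = -31/2 ≈ -15.500)
M - 70*q(-5, W(6)) = -31/2 - (-350)*6 = -31/2 - 70*(-30) = -31/2 + 2100 = 4169/2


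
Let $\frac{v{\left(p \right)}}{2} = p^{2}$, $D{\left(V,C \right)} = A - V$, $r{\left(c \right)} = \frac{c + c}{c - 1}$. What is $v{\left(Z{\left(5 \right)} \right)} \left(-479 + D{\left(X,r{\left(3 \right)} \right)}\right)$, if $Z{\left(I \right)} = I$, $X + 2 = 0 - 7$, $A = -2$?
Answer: $-23600$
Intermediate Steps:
$X = -9$ ($X = -2 + \left(0 - 7\right) = -2 - 7 = -9$)
$r{\left(c \right)} = \frac{2 c}{-1 + c}$
$D{\left(V,C \right)} = -2 - V$
$v{\left(p \right)} = 2 p^{2}$
$v{\left(Z{\left(5 \right)} \right)} \left(-479 + D{\left(X,r{\left(3 \right)} \right)}\right) = 2 \cdot 5^{2} \left(-479 - -7\right) = 2 \cdot 25 \left(-479 + \left(-2 + 9\right)\right) = 50 \left(-479 + 7\right) = 50 \left(-472\right) = -23600$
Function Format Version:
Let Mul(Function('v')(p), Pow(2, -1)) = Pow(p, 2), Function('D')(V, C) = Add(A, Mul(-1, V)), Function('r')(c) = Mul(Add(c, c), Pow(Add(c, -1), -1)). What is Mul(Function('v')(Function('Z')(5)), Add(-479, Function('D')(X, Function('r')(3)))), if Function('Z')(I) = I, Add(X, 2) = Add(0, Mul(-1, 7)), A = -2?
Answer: -23600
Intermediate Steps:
X = -9 (X = Add(-2, Add(0, Mul(-1, 7))) = Add(-2, Add(0, -7)) = Add(-2, -7) = -9)
Function('r')(c) = Mul(2, c, Pow(Add(-1, c), -1)) (Function('r')(c) = Mul(Mul(2, c), Pow(Add(-1, c), -1)) = Mul(2, c, Pow(Add(-1, c), -1)))
Function('D')(V, C) = Add(-2, Mul(-1, V))
Function('v')(p) = Mul(2, Pow(p, 2))
Mul(Function('v')(Function('Z')(5)), Add(-479, Function('D')(X, Function('r')(3)))) = Mul(Mul(2, Pow(5, 2)), Add(-479, Add(-2, Mul(-1, -9)))) = Mul(Mul(2, 25), Add(-479, Add(-2, 9))) = Mul(50, Add(-479, 7)) = Mul(50, -472) = -23600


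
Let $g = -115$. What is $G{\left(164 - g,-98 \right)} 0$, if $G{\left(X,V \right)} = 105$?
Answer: $0$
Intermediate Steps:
$G{\left(164 - g,-98 \right)} 0 = 105 \cdot 0 = 0$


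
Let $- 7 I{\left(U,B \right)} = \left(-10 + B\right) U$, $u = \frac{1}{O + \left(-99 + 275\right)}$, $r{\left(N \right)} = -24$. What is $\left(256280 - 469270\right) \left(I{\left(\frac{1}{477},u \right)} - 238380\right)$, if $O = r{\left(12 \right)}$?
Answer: $\frac{96874036013315}{1908} \approx 5.0773 \cdot 10^{10}$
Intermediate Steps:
$O = -24$
$u = \frac{1}{152}$ ($u = \frac{1}{-24 + \left(-99 + 275\right)} = \frac{1}{-24 + 176} = \frac{1}{152} \approx 0.0065789$)
$I{\left(U,B \right)} = - \frac{U \left(-10 + B\right)}{7}$ ($I{\left(U,B \right)} = - \frac{\left(-10 + B\right) U}{7} = - \frac{U \left(-10 + B\right)}{7}$)
$\left(256280 - 469270\right) \left(I{\left(\frac{1}{477},u \right)} - 238380\right) = \left(256280 - 469270\right) \left(\frac{10 - \frac{1}{152}}{7 \cdot 477} - 238380\right) = - 212990 \left(\frac{1}{7} \cdot \frac{1}{477} \left(10 - \frac{1}{152}\right) - 238380\right) = - 212990 \left(\frac{1}{7} \cdot \frac{1}{477} \cdot \frac{1519}{152} - 238380\right) = - 212990 \left(\frac{217}{72504} - 238380\right) = \left(-212990\right) \left(- \frac{17283503303}{72504}\right) = \frac{96874036013315}{1908}$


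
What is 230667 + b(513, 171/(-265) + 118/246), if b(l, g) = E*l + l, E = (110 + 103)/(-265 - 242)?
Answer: 39032997/169 ≈ 2.3096e+5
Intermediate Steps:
E = -71/169 (E = 213/(-507) = 213*(-1/507) = -71/169 ≈ -0.42012)
b(l, g) = 98*l/169 (b(l, g) = -71*l/169 + l = 98*l/169)
230667 + b(513, 171/(-265) + 118/246) = 230667 + (98/169)*513 = 230667 + 50274/169 = 39032997/169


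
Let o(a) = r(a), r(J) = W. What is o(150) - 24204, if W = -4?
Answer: -24208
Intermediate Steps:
r(J) = -4
o(a) = -4
o(150) - 24204 = -4 - 24204 = -24208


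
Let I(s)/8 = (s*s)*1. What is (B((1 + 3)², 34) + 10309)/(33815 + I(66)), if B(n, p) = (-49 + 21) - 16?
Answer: 10265/68663 ≈ 0.14950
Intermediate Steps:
I(s) = 8*s² (I(s) = 8*((s*s)*1) = 8*(s²*1) = 8*s²)
B(n, p) = -44 (B(n, p) = -28 - 16 = -44)
(B((1 + 3)², 34) + 10309)/(33815 + I(66)) = (-44 + 10309)/(33815 + 8*66²) = 10265/(33815 + 8*4356) = 10265/(33815 + 34848) = 10265/68663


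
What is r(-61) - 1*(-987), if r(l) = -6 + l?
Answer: 920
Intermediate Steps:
r(-61) - 1*(-987) = (-6 - 61) - 1*(-987) = -67 + 987 = 920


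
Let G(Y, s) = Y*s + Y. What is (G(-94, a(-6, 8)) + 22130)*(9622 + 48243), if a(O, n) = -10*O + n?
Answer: 905240060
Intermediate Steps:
a(O, n) = n - 10*O
G(Y, s) = Y + Y*s
(G(-94, a(-6, 8)) + 22130)*(9622 + 48243) = (-94*(1 + (8 - 10*(-6))) + 22130)*(9622 + 48243) = (-94*(1 + (8 + 60)) + 22130)*57865 = (-94*(1 + 68) + 22130)*57865 = (-94*69 + 22130)*57865 = (-6486 + 22130)*57865 = 15644*57865 = 905240060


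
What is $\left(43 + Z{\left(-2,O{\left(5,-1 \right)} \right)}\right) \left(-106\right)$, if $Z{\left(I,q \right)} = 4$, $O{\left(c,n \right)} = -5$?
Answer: $-4982$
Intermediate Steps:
$\left(43 + Z{\left(-2,O{\left(5,-1 \right)} \right)}\right) \left(-106\right) = \left(43 + 4\right) \left(-106\right) = 47 \left(-106\right) = -4982$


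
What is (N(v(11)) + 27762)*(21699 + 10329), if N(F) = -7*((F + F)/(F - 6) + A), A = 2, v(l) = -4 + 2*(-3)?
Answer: 888432699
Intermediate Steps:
v(l) = -10 (v(l) = -4 - 6 = -10)
N(F) = -14 - 14*F/(-6 + F) (N(F) = -7*((F + F)/(F - 6) + 2) = -7*((2*F)/(-6 + F) + 2) = -7*(2*F/(-6 + F) + 2) = -7*(2 + 2*F/(-6 + F)) = -14 - 14*F/(-6 + F))
(N(v(11)) + 27762)*(21699 + 10329) = (28*(3 - 1*(-10))/(-6 - 10) + 27762)*(21699 + 10329) = (28*(3 + 10)/(-16) + 27762)*32028 = (28*(-1/16)*13 + 27762)*32028 = (-91/4 + 27762)*32028 = (110957/4)*32028 = 888432699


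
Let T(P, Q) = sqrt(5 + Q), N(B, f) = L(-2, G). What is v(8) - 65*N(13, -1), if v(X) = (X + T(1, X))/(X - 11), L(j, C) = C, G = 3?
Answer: -593/3 - sqrt(13)/3 ≈ -198.87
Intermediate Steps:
N(B, f) = 3
v(X) = (X + sqrt(5 + X))/(-11 + X) (v(X) = (X + sqrt(5 + X))/(X - 11) = (X + sqrt(5 + X))/(-11 + X))
v(8) - 65*N(13, -1) = (8 + sqrt(5 + 8))/(-11 + 8) - 65*3 = (8 + sqrt(13))/(-3) - 195 = -(8 + sqrt(13))/3 - 195 = (-8/3 - sqrt(13)/3) - 195 = -593/3 - sqrt(13)/3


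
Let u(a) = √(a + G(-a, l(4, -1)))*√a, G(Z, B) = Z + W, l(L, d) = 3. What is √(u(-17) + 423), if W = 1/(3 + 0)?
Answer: √(3807 + 3*I*√51)/3 ≈ 20.567 + 0.057871*I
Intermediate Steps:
W = ⅓ (W = 1/3 = ⅓ ≈ 0.33333)
G(Z, B) = ⅓ + Z (G(Z, B) = Z + ⅓ = ⅓ + Z)
u(a) = √3*√a/3 (u(a) = √(a + (⅓ - a))*√a = √(⅓)*√a = (√3/3)*√a = √3*√a/3)
√(u(-17) + 423) = √(√3*√(-17)/3 + 423) = √(√3*(I*√17)/3 + 423) = √(I*√51/3 + 423) = √(423 + I*√51/3)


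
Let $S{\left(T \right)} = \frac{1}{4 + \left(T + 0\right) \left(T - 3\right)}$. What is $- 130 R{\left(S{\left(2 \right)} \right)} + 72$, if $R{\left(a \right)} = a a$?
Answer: $\frac{79}{2} \approx 39.5$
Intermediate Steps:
$S{\left(T \right)} = \frac{1}{4 + T \left(-3 + T\right)}$
$R{\left(a \right)} = a^{2}$
$- 130 R{\left(S{\left(2 \right)} \right)} + 72 = - 130 \left(\frac{1}{4 + 2^{2} - 6}\right)^{2} + 72 = - 130 \left(\frac{1}{4 + 4 - 6}\right)^{2} + 72 = - 130 \left(\frac{1}{2}\right)^{2} + 72 = - \frac{130}{4} + 72 = \left(-130\right) \frac{1}{4} + 72 = - \frac{65}{2} + 72 = \frac{79}{2}$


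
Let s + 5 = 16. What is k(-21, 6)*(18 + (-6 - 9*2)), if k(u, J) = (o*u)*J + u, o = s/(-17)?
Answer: -6174/17 ≈ -363.18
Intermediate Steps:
s = 11 (s = -5 + 16 = 11)
o = -11/17 (o = 11/(-17) = 11*(-1/17) = -11/17 ≈ -0.64706)
k(u, J) = u - 11*J*u/17 (k(u, J) = (-11*u/17)*J + u = -11*J*u/17 + u = u - 11*J*u/17)
k(-21, 6)*(18 + (-6 - 9*2)) = ((1/17)*(-21)*(17 - 11*6))*(18 + (-6 - 9*2)) = ((1/17)*(-21)*(17 - 66))*(18 + (-6 - 18)) = ((1/17)*(-21)*(-49))*(18 - 24) = (1029/17)*(-6) = -6174/17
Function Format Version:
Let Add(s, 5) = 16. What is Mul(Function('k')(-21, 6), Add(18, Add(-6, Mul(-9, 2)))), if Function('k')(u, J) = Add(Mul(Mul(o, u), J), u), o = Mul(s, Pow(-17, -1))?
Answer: Rational(-6174, 17) ≈ -363.18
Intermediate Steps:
s = 11 (s = Add(-5, 16) = 11)
o = Rational(-11, 17) (o = Mul(11, Pow(-17, -1)) = Mul(11, Rational(-1, 17)) = Rational(-11, 17) ≈ -0.64706)
Function('k')(u, J) = Add(u, Mul(Rational(-11, 17), J, u)) (Function('k')(u, J) = Add(Mul(Mul(Rational(-11, 17), u), J), u) = Add(Mul(Rational(-11, 17), J, u), u) = Add(u, Mul(Rational(-11, 17), J, u)))
Mul(Function('k')(-21, 6), Add(18, Add(-6, Mul(-9, 2)))) = Mul(Mul(Rational(1, 17), -21, Add(17, Mul(-11, 6))), Add(18, Add(-6, Mul(-9, 2)))) = Mul(Mul(Rational(1, 17), -21, Add(17, -66)), Add(18, Add(-6, -18))) = Mul(Mul(Rational(1, 17), -21, -49), Add(18, -24)) = Mul(Rational(1029, 17), -6) = Rational(-6174, 17)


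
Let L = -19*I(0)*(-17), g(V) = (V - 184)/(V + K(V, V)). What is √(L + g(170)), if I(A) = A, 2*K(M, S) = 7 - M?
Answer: 2*I*√1239/177 ≈ 0.39773*I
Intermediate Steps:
K(M, S) = 7/2 - M/2 (K(M, S) = (7 - M)/2 = 7/2 - M/2)
g(V) = (-184 + V)/(7/2 + V/2) (g(V) = (V - 184)/(V + (7/2 - V/2)) = (-184 + V)/(7/2 + V/2))
L = 0 (L = -19*0*(-17) = 0*(-17) = 0)
√(L + g(170)) = √(0 + 2*(-184 + 170)/(7 + 170)) = √(0 + 2*(-14)/177) = √(0 + 2*(1/177)*(-14)) = √(0 - 28/177) = √(-28/177) = 2*I*√1239/177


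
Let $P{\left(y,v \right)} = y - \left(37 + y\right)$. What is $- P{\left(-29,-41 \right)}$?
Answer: $37$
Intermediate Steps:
$P{\left(y,v \right)} = -37$
$- P{\left(-29,-41 \right)} = \left(-1\right) \left(-37\right) = 37$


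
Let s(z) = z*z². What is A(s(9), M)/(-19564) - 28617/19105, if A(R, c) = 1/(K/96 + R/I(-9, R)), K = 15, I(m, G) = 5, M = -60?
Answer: -3268620853891/2182163986915 ≈ -1.4979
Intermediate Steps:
s(z) = z³
A(R, c) = 1/(5/32 + R/5) (A(R, c) = 1/(15/96 + R/5) = 1/(15*(1/96) + R*(⅕)) = 1/(5/32 + R/5))
A(s(9), M)/(-19564) - 28617/19105 = (160/(25 + 32*9³))/(-19564) - 28617/19105 = (160/(25 + 32*729))*(-1/19564) - 28617*1/19105 = (160/(25 + 23328))*(-1/19564) - 28617/19105 = (160/23353)*(-1/19564) - 28617/19105 = -40/114219523 - 28617/19105 = -3268620853891/2182163986915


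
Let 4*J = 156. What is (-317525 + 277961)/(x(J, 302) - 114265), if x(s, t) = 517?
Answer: 3297/9479 ≈ 0.34782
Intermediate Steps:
J = 39 (J = (¼)*156 = 39)
(-317525 + 277961)/(x(J, 302) - 114265) = (-317525 + 277961)/(517 - 114265) = -39564/(-113748) = -39564*(-1/113748) = 3297/9479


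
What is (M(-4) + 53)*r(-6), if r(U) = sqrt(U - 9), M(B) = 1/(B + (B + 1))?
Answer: 370*I*sqrt(15)/7 ≈ 204.71*I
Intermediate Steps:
M(B) = 1/(1 + 2*B) (M(B) = 1/(B + (1 + B)) = 1/(1 + 2*B))
r(U) = sqrt(-9 + U)
(M(-4) + 53)*r(-6) = (1/(1 + 2*(-4)) + 53)*sqrt(-9 - 6) = (1/(1 - 8) + 53)*sqrt(-15) = (1/(-7) + 53)*(I*sqrt(15)) = (-1/7 + 53)*(I*sqrt(15)) = 370*(I*sqrt(15))/7 = 370*I*sqrt(15)/7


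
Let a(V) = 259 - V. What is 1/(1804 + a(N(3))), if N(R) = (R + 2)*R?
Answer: 1/2048 ≈ 0.00048828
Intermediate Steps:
N(R) = R*(2 + R) (N(R) = (2 + R)*R = R*(2 + R))
1/(1804 + a(N(3))) = 1/(1804 + (259 - 3*(2 + 3))) = 1/(1804 + (259 - 3*5)) = 1/(1804 + (259 - 1*15)) = 1/(1804 + (259 - 15)) = 1/(1804 + 244) = 1/2048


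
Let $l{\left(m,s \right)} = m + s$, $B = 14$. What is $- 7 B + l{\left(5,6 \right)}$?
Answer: $-87$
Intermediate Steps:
$- 7 B + l{\left(5,6 \right)} = \left(-7\right) 14 + \left(5 + 6\right) = -98 + 11 = -87$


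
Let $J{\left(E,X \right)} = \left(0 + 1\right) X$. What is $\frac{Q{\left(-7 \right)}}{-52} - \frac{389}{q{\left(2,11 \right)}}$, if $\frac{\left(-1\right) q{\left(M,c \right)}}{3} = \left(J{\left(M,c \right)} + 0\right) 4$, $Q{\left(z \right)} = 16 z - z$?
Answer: $\frac{4261}{858} \approx 4.9662$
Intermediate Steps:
$J{\left(E,X \right)} = X$ ($J{\left(E,X \right)} = 1 X = X$)
$Q{\left(z \right)} = 15 z$
$q{\left(M,c \right)} = - 12 c$ ($q{\left(M,c \right)} = - 3 \left(c + 0\right) 4 = - 3 c 4 = - 3 \cdot 4 c = - 12 c$)
$\frac{Q{\left(-7 \right)}}{-52} - \frac{389}{q{\left(2,11 \right)}} = \frac{15 \left(-7\right)}{-52} - \frac{389}{\left(-12\right) 11} = \left(-105\right) \left(- \frac{1}{52}\right) - \frac{389}{-132} = \frac{105}{52} - - \frac{389}{132} = \frac{105}{52} + \frac{389}{132} = \frac{4261}{858}$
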